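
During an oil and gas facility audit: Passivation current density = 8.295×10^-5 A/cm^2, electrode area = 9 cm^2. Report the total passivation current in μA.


I = i_pass * A, then convert A → μA (×10^6)
I = 8.295×10^-5 * 9 * 10^6 = 746.55 μA

746.55 μA


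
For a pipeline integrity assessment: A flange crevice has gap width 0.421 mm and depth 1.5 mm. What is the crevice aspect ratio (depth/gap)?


Aspect ratio = depth / gap
Ratio = 1.5 / 0.421 = 3.6

3.6


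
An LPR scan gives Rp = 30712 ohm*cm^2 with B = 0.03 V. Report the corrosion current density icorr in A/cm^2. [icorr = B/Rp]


Apply the Stern-Geary relation: icorr = B / Rp
icorr = 0.03 / 30712 = 9.768×10^-7 A/cm^2

9.768×10^-7 A/cm^2


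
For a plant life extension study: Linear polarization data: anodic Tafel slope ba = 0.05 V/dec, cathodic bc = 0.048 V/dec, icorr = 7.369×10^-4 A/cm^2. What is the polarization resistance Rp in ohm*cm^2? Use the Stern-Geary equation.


Apply the Stern-Geary equation: Rp = ba*bc / (2.303*icorr*(ba+bc))
ba*bc = 0.05*0.048 = 0.0024
ba+bc = 0.098; 2.303*icorr*(ba+bc) = 2.303*7.369×10^-4*0.098 = 1.6631391×10^-4
Rp = 0.0024 / 1.6631391×10^-4 = 14.4 ohm*cm^2

14.4 ohm*cm^2


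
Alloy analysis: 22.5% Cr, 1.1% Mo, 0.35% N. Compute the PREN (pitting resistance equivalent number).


Apply the PREN formula: PREN = Cr + 3.3*Mo + 16*N
PREN = 22.5 + 3.3*1.1 + 16*0.35
PREN = 22.5 + 3.63 + 5.6 = 31.73

31.73


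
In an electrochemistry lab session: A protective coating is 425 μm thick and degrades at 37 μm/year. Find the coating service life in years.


Service life = thickness / degradation rate
Life = 425 / 37 = 11.5 years

11.5 years


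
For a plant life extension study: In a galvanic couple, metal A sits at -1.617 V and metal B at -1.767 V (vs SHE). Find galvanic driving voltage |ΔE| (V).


Driving voltage is the absolute potential difference.
|ΔE| = |-1.617 − (-1.767)| = 0.15 V

0.15 V


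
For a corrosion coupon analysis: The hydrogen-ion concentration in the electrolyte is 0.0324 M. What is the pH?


pH = −log10[H+]
pH = −log10(0.0324) = 1.49

1.49


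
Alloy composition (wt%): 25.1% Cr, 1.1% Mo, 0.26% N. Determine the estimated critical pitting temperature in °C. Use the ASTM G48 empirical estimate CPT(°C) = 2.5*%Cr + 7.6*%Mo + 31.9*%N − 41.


Apply the ASTM G48 empirical CPT estimate: CPT(°C) = 2.5*%Cr + 7.6*%Mo + 31.9*%N − 41
2.5*25.1 = 62.75; 7.6*1.1 = 8.36; 31.9*0.26 = 8.294
CPT = 62.75 + 8.36 + 8.294 − 41 = 38.404 °C
Rounded to 0.1 °C: CPT ≈ 38.4 °C

38.4 °C


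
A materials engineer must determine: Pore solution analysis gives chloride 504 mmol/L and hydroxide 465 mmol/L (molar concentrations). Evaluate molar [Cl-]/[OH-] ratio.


Threshold parameter = [Cl-] / [OH-] (molar basis; both in mmol/L, so units cancel)
Ratio = 504 / 465 = 1.08

1.08


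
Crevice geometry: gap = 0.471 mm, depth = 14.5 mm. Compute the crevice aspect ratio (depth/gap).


Aspect ratio = depth / gap
Ratio = 14.5 / 0.471 = 30.8

30.8


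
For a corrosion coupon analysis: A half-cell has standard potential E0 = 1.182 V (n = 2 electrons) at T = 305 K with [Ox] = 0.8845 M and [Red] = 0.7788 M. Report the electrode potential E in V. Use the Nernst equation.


Apply the Nernst equation: E = E0 + (RT/nF)*ln([Ox]/[Red])
Step 1: RT/nF = 8.314*305/(2*96485) = 0.01314075 V
Step 2: [Ox]/[Red] = 0.8845/0.7788 = 1.135722
Step 3: ln(1.135722) = 0.127269
Step 4: correction = 0.01314075 * 0.127269 = 0.002 V
E = 1.182 + 0.002 = 1.184 V

1.184 V


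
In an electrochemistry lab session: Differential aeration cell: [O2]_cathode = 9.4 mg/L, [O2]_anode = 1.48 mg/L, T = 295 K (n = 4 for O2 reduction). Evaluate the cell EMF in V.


Apply the Nernst concentration-cell relation: E = (RT/nF)*ln(C_cathode/C_anode)
RT/nF = 8.314*295/(4*96485) = 0.00635495 V
ln(9.4/1.48) = 1.84867
E = 0.00635495 * 1.84867 = 0.01175 V

0.01175 V


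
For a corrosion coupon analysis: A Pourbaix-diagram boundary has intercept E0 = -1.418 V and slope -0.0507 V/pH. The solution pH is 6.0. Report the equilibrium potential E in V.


Apply the Pourbaix line equation: E = E0 + slope*pH
E = -1.418 + (-0.0507)*6.0 = -1.418 + (-0.3042) = -1.7222 V
Rounded to 3 decimal places: E = -1.722 V

-1.722 V


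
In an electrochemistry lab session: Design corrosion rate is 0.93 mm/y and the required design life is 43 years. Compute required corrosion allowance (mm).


Corrosion allowance = CR × design life
CA = 0.93 * 43 = 39.99 mm

39.99 mm


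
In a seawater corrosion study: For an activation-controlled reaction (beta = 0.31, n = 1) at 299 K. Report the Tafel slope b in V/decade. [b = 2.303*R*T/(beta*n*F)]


Apply the Tafel slope relation: b = 2.303*R*T/(beta*n*F)
Numerator: 2.303 * 8.314 * 299 = 5725.0
Denominator: 0.31 * 1 * 96485 = 29910.35
b = 5725.0 / 29910.35 = 0.1914 V/decade

0.1914 V/decade


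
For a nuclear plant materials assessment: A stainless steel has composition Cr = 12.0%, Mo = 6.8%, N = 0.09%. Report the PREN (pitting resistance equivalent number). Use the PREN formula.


Apply the PREN formula: PREN = Cr + 3.3*Mo + 16*N
PREN = 12.0 + 3.3*6.8 + 16*0.09
PREN = 12.0 + 22.44 + 1.44 = 35.88

35.88


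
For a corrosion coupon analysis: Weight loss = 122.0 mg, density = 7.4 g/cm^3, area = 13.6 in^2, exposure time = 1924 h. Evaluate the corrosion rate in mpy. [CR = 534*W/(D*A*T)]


Apply the mpy weight-loss relation: CR = 534 * W / (D * A * T)
Numerator: 534 * 122.0 = 65148.0
Denominator: 7.4 * 13.6 * 1924 = 193631.36
CR = 65148.0 / 193631.36 = 0.3365 mpy

0.3365 mpy


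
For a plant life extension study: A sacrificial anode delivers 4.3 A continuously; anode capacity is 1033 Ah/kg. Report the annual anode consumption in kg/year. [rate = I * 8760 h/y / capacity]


Annual consumption = current * hours per year / capacity
Rate = 4.3 * 8760 / 1033 = 36.5 kg/year

36.5 kg/year


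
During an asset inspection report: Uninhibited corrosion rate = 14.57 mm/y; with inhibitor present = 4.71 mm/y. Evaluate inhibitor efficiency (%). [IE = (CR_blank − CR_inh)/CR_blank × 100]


Apply the inhibitor-efficiency definition: IE = (CR_blank − CR_inh)/CR_blank × 100
IE = (14.57 − 4.71) / 14.57 × 100
IE = 9.86 / 14.57 × 100 = 67.7 %

67.7 %


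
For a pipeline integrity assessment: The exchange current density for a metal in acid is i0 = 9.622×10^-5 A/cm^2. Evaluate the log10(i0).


i0 = 9.622×10^-5 A/cm^2
log10(i0) = -4.017

-4.017


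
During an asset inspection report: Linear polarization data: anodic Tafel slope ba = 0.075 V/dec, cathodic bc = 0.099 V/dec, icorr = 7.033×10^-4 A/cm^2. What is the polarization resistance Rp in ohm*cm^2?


Apply the Stern-Geary equation: Rp = ba*bc / (2.303*icorr*(ba+bc))
ba*bc = 0.075*0.099 = 0.007425
ba+bc = 0.174; 2.303*icorr*(ba+bc) = 2.303*7.033×10^-4*0.174 = 2.8182778×10^-4
Rp = 0.007425 / 2.8182778×10^-4 = 26.3 ohm*cm^2

26.3 ohm*cm^2


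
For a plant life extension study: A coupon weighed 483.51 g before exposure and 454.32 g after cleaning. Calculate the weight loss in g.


Weight loss = initial − final
WL = 483.51 − 454.32 = 29.19 g

29.19 g


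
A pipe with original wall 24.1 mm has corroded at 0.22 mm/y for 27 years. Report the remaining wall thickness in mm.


Remaining wall = original − CR × time
t = 24.1 − 0.22*27 = 24.1 − 5.94 = 18.16 mm

18.16 mm


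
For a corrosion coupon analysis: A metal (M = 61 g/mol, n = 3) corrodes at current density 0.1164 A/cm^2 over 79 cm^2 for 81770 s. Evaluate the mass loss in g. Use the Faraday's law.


Apply Faraday's law: m = i*A*t*M / (n*F)
Total charge passed Q = i*A*t = 0.1164*79*81770 = 751924.212 C
m = Q*M/(n*F) = 751924.212*61/(3*96485) = 158.461 g

158.461 g


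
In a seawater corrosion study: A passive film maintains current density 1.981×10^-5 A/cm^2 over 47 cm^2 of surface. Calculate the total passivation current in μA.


I = i_pass * A, then convert A → μA (×10^6)
I = 1.981×10^-5 * 47 * 10^6 = 931.07 μA

931.07 μA


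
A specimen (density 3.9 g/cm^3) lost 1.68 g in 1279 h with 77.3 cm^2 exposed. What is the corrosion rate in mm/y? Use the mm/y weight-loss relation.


Apply the mm/y weight-loss relation: CR = 87600 * W / (D * A * T)
Numerator: 87600 * 1.68 = 147168.0
Denominator: 3.9 * 77.3 * 1279 = 385580.13
CR = 147168.0 / 385580.13 = 0.381679 mm/y

0.381679 mm/y


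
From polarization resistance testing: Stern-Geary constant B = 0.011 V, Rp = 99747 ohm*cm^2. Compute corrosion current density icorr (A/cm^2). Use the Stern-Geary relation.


Apply the Stern-Geary relation: icorr = B / Rp
icorr = 0.011 / 99747 = 1.103×10^-7 A/cm^2

1.103×10^-7 A/cm^2


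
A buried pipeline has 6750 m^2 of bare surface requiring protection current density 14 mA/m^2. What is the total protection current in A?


I = area * current density, then convert mA → A (÷1000)
I = 6750 * 14 / 1000 = 94.5 A

94.5 A


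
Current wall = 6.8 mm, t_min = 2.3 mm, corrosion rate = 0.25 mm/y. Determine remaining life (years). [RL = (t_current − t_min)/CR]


Apply the remaining-life relation: RL = (t_current − t_min) / CR
RL = (6.8 − 2.3) / 0.25 = 4.5 / 0.25 = 18.0 years

18.0 years


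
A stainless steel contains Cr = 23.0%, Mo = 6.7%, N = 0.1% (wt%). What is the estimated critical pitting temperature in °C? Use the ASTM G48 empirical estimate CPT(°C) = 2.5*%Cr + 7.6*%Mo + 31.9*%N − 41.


Apply the ASTM G48 empirical CPT estimate: CPT(°C) = 2.5*%Cr + 7.6*%Mo + 31.9*%N − 41
2.5*23.0 = 57.5; 7.6*6.7 = 50.92; 31.9*0.1 = 3.19
CPT = 57.5 + 50.92 + 3.19 − 41 = 70.61 °C
Rounded to 0.1 °C: CPT ≈ 70.6 °C

70.6 °C


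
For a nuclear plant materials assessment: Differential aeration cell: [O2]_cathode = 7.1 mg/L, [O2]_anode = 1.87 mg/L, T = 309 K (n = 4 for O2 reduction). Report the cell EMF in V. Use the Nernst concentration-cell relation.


Apply the Nernst concentration-cell relation: E = (RT/nF)*ln(C_cathode/C_anode)
RT/nF = 8.314*309/(4*96485) = 0.00665654 V
ln(7.1/1.87) = 1.33416
E = 0.00665654 * 1.33416 = 0.00888 V

0.00888 V


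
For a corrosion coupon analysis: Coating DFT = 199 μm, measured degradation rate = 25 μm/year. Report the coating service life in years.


Service life = thickness / degradation rate
Life = 199 / 25 = 8.0 years

8.0 years


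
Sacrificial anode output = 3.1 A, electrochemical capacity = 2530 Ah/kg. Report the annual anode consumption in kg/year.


Annual consumption = current * hours per year / capacity
Rate = 3.1 * 8760 / 2530 = 10.7 kg/year

10.7 kg/year


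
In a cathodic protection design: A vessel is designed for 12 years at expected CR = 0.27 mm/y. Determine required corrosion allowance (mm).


Corrosion allowance = CR × design life
CA = 0.27 * 12 = 3.24 mm

3.24 mm


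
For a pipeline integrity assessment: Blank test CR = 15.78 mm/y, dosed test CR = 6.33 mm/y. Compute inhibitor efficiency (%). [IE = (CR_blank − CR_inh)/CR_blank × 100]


Apply the inhibitor-efficiency definition: IE = (CR_blank − CR_inh)/CR_blank × 100
IE = (15.78 − 6.33) / 15.78 × 100
IE = 9.45 / 15.78 × 100 = 59.9 %

59.9 %


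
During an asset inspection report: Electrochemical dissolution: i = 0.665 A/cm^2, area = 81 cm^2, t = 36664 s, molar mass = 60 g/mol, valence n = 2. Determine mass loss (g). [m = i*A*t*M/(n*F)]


Apply Faraday's law: m = i*A*t*M / (n*F)
Total charge passed Q = i*A*t = 0.665*81*36664 = 1974906.36 C
m = Q*M/(n*F) = 1974906.36*60/(2*96485) = 614.05598 g

614.05598 g


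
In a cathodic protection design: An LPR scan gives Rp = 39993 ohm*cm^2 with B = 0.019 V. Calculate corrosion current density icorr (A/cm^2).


Apply the Stern-Geary relation: icorr = B / Rp
icorr = 0.019 / 39993 = 4.751×10^-7 A/cm^2

4.751×10^-7 A/cm^2


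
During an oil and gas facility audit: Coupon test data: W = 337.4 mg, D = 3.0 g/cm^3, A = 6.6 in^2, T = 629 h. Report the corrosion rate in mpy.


Apply the mpy weight-loss relation: CR = 534 * W / (D * A * T)
Numerator: 534 * 337.4 = 180171.6
Denominator: 3.0 * 6.6 * 629 = 12454.2
CR = 180171.6 / 12454.2 = 14.4667 mpy

14.4667 mpy


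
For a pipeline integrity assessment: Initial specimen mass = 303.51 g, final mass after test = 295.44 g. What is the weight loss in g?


Weight loss = initial − final
WL = 303.51 − 295.44 = 8.07 g

8.07 g


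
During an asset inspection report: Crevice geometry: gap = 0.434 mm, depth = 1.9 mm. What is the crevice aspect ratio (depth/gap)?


Aspect ratio = depth / gap
Ratio = 1.9 / 0.434 = 4.4

4.4


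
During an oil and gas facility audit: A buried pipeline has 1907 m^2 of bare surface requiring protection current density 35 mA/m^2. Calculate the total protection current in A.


I = area * current density, then convert mA → A (÷1000)
I = 1907 * 35 / 1000 = 66.75 A

66.75 A


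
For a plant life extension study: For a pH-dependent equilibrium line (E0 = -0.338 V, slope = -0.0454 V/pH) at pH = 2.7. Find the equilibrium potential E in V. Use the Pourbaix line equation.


Apply the Pourbaix line equation: E = E0 + slope*pH
E = -0.338 + (-0.0454)*2.7 = -0.338 + (-0.12258) = -0.46058 V
Rounded to 4 decimal places: E = -0.4606 V

-0.4606 V


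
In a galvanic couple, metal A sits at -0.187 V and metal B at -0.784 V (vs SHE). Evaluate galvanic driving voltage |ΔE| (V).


Driving voltage is the absolute potential difference.
|ΔE| = |-0.187 − (-0.784)| = 0.597 V

0.597 V


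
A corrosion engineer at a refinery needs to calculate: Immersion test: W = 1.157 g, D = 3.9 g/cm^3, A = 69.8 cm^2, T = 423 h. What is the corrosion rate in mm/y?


Apply the mm/y weight-loss relation: CR = 87600 * W / (D * A * T)
Numerator: 87600 * 1.157 = 101353.2
Denominator: 3.9 * 69.8 * 423 = 115149.06
CR = 101353.2 / 115149.06 = 0.88019 mm/y

0.88019 mm/y


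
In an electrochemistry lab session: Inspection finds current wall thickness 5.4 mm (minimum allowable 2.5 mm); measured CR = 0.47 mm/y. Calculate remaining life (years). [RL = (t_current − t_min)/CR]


Apply the remaining-life relation: RL = (t_current − t_min) / CR
RL = (5.4 − 2.5) / 0.47 = 2.9 / 0.47 = 6.2 years

6.2 years


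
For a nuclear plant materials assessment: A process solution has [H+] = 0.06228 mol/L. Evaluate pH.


pH = −log10[H+]
pH = −log10(0.06228) = 1.21

1.21


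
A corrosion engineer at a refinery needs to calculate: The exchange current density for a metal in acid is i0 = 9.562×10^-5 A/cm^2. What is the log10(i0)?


i0 = 9.562×10^-5 A/cm^2
log10(i0) = -4.019

-4.019


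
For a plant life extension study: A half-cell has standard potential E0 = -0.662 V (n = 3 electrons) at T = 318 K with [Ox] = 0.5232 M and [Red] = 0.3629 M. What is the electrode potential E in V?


Apply the Nernst equation: E = E0 + (RT/nF)*ln([Ox]/[Red])
Step 1: RT/nF = 8.314*318/(3*96485) = 0.0091339 V
Step 2: [Ox]/[Red] = 0.5232/0.3629 = 1.441719
Step 3: ln(1.441719) = 0.365836
Step 4: correction = 0.0091339 * 0.365836 = 0.003 V
E = -0.662 + 0.003 = -0.659 V

-0.659 V


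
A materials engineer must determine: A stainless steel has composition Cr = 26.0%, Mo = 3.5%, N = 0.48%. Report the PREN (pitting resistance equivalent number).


Apply the PREN formula: PREN = Cr + 3.3*Mo + 16*N
PREN = 26.0 + 3.3*3.5 + 16*0.48
PREN = 26.0 + 11.55 + 7.68 = 45.23

45.23


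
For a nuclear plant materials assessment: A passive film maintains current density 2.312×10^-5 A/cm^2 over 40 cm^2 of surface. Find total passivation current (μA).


I = i_pass * A, then convert A → μA (×10^6)
I = 2.312×10^-5 * 40 * 10^6 = 924.8 μA

924.8 μA


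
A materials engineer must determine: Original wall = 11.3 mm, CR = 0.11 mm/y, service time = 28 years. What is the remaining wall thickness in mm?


Remaining wall = original − CR × time
t = 11.3 − 0.11*28 = 11.3 − 3.08 = 8.22 mm

8.22 mm


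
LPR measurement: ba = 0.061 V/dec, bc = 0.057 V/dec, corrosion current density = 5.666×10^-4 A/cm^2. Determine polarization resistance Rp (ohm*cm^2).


Apply the Stern-Geary equation: Rp = ba*bc / (2.303*icorr*(ba+bc))
ba*bc = 0.061*0.057 = 0.003477
ba+bc = 0.118; 2.303*icorr*(ba+bc) = 2.303*5.666×10^-4*0.118 = 1.5397582×10^-4
Rp = 0.003477 / 1.5397582×10^-4 = 22.6 ohm*cm^2

22.6 ohm*cm^2


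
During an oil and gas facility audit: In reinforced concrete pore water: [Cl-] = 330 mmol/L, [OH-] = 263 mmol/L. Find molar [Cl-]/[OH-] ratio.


Threshold parameter = [Cl-] / [OH-] (molar basis; both in mmol/L, so units cancel)
Ratio = 330 / 263 = 1.25

1.25


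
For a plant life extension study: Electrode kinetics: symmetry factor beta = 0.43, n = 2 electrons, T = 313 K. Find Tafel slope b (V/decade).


Apply the Tafel slope relation: b = 2.303*R*T/(beta*n*F)
Numerator: 2.303 * 8.314 * 313 = 5993.06
Denominator: 0.43 * 2 * 96485 = 82977.1
b = 5993.06 / 82977.1 = 0.072 V/decade

0.072 V/decade


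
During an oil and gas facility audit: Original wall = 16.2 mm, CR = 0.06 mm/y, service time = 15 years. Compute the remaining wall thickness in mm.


Remaining wall = original − CR × time
t = 16.2 − 0.06*15 = 16.2 − 0.9 = 15.3 mm

15.3 mm


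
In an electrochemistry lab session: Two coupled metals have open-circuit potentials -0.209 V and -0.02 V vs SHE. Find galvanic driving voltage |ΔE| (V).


Driving voltage is the absolute potential difference.
|ΔE| = |-0.209 − (-0.02)| = 0.189 V

0.189 V


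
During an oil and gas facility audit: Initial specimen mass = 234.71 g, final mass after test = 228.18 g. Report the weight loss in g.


Weight loss = initial − final
WL = 234.71 − 228.18 = 6.53 g

6.53 g


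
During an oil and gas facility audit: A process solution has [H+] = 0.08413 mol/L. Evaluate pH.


pH = −log10[H+]
pH = −log10(0.08413) = 1.08

1.08


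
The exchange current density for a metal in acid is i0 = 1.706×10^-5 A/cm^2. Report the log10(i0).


i0 = 1.706×10^-5 A/cm^2
log10(i0) = -4.768

-4.768


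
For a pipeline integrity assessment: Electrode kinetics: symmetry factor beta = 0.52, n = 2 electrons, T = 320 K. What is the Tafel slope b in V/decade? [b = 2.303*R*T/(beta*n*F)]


Apply the Tafel slope relation: b = 2.303*R*T/(beta*n*F)
Numerator: 2.303 * 8.314 * 320 = 6127.09
Denominator: 0.52 * 2 * 96485 = 100344.4
b = 6127.09 / 100344.4 = 0.061 V/decade

0.061 V/decade


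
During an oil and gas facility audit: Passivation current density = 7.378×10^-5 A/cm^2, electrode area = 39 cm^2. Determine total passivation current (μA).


I = i_pass * A, then convert A → μA (×10^6)
I = 7.378×10^-5 * 39 * 10^6 = 2877.42 μA

2877.42 μA


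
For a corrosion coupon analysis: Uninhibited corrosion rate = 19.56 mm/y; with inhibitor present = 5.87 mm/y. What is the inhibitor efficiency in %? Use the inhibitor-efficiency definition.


Apply the inhibitor-efficiency definition: IE = (CR_blank − CR_inh)/CR_blank × 100
IE = (19.56 − 5.87) / 19.56 × 100
IE = 13.69 / 19.56 × 100 = 70.0 %

70.0 %


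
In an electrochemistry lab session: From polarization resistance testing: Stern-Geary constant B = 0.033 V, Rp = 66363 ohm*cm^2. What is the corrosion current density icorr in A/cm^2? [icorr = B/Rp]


Apply the Stern-Geary relation: icorr = B / Rp
icorr = 0.033 / 66363 = 4.973×10^-7 A/cm^2

4.973×10^-7 A/cm^2


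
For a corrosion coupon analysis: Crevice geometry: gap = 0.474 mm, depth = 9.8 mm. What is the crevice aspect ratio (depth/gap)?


Aspect ratio = depth / gap
Ratio = 9.8 / 0.474 = 20.7

20.7


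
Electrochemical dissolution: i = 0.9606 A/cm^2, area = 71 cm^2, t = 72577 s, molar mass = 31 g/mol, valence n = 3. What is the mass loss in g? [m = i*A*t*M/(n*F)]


Apply Faraday's law: m = i*A*t*M / (n*F)
Total charge passed Q = i*A*t = 0.9606*71*72577 = 4949940.1002 C
m = Q*M/(n*F) = 4949940.1002*31/(3*96485) = 530.1278 g

530.1278 g


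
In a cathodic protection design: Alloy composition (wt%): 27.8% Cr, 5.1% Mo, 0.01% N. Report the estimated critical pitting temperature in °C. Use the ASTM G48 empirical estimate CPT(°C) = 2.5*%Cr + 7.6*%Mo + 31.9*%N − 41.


Apply the ASTM G48 empirical CPT estimate: CPT(°C) = 2.5*%Cr + 7.6*%Mo + 31.9*%N − 41
2.5*27.8 = 69.5; 7.6*5.1 = 38.76; 31.9*0.01 = 0.319
CPT = 69.5 + 38.76 + 0.319 − 41 = 67.579 °C
Rounded to 0.1 °C: CPT ≈ 67.6 °C

67.6 °C


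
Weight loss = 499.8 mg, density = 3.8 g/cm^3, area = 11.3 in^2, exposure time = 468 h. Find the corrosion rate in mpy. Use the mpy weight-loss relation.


Apply the mpy weight-loss relation: CR = 534 * W / (D * A * T)
Numerator: 534 * 499.8 = 266893.2
Denominator: 3.8 * 11.3 * 468 = 20095.92
CR = 266893.2 / 20095.92 = 13.281 mpy

13.281 mpy


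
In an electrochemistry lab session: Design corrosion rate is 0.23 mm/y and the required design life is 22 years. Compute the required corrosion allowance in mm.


Corrosion allowance = CR × design life
CA = 0.23 * 22 = 5.06 mm

5.06 mm


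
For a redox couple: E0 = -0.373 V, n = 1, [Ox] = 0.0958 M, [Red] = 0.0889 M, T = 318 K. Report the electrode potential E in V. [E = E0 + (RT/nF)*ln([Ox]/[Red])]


Apply the Nernst equation: E = E0 + (RT/nF)*ln([Ox]/[Red])
Step 1: RT/nF = 8.314*318/(1*96485) = 0.02740169 V
Step 2: [Ox]/[Red] = 0.0958/0.0889 = 1.077615
Step 3: ln(1.077615) = 0.07475
Step 4: correction = 0.02740169 * 0.07475 = 0.002 V
E = -0.373 + 0.002 = -0.371 V

-0.371 V


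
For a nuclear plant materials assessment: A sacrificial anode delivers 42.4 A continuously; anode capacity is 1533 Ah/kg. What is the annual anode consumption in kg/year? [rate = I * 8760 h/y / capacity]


Annual consumption = current * hours per year / capacity
Rate = 42.4 * 8760 / 1533 = 242.3 kg/year

242.3 kg/year


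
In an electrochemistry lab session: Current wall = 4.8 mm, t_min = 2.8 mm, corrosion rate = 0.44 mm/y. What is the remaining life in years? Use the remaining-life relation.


Apply the remaining-life relation: RL = (t_current − t_min) / CR
RL = (4.8 − 2.8) / 0.44 = 2.0 / 0.44 = 4.5 years

4.5 years


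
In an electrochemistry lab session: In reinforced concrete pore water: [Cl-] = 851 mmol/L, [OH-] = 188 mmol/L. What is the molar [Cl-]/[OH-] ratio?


Threshold parameter = [Cl-] / [OH-] (molar basis; both in mmol/L, so units cancel)
Ratio = 851 / 188 = 4.53

4.53


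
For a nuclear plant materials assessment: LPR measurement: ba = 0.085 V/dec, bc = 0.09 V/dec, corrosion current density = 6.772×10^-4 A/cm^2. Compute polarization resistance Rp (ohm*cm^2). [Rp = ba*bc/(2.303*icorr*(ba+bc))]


Apply the Stern-Geary equation: Rp = ba*bc / (2.303*icorr*(ba+bc))
ba*bc = 0.085*0.09 = 0.00765
ba+bc = 0.175; 2.303*icorr*(ba+bc) = 2.303*6.772×10^-4*0.175 = 2.7292853×10^-4
Rp = 0.00765 / 2.7292853×10^-4 = 28.0 ohm*cm^2

28.0 ohm*cm^2


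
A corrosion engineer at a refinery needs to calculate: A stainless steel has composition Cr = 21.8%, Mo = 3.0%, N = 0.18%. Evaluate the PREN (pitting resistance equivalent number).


Apply the PREN formula: PREN = Cr + 3.3*Mo + 16*N
PREN = 21.8 + 3.3*3.0 + 16*0.18
PREN = 21.8 + 9.9 + 2.88 = 34.58

34.58


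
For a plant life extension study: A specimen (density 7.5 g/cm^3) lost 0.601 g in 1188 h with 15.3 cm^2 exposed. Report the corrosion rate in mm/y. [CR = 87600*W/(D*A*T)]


Apply the mm/y weight-loss relation: CR = 87600 * W / (D * A * T)
Numerator: 87600 * 0.601 = 52647.6
Denominator: 7.5 * 15.3 * 1188 = 136323.0
CR = 52647.6 / 136323.0 = 0.386197 mm/y

0.386197 mm/y


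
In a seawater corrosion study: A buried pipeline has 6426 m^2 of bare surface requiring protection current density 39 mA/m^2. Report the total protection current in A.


I = area * current density, then convert mA → A (÷1000)
I = 6426 * 39 / 1000 = 250.61 A

250.61 A


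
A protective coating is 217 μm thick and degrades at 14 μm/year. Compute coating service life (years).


Service life = thickness / degradation rate
Life = 217 / 14 = 15.5 years

15.5 years


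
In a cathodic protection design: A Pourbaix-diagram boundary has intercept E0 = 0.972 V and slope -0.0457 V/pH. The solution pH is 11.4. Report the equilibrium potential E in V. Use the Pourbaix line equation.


Apply the Pourbaix line equation: E = E0 + slope*pH
E = 0.972 + (-0.0457)*11.4 = 0.972 + (-0.52098) = 0.45102 V
Rounded to 4 decimal places: E = 0.4510 V

0.4510 V


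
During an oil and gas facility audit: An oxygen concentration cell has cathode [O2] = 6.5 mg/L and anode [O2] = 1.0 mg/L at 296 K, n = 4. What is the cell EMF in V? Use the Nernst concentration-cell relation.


Apply the Nernst concentration-cell relation: E = (RT/nF)*ln(C_cathode/C_anode)
RT/nF = 8.314*296/(4*96485) = 0.00637649 V
ln(6.5/1.0) = 1.8718
E = 0.00637649 * 1.8718 = 0.01194 V

0.01194 V


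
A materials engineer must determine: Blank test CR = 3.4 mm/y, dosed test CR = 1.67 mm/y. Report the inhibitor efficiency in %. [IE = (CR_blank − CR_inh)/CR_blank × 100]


Apply the inhibitor-efficiency definition: IE = (CR_blank − CR_inh)/CR_blank × 100
IE = (3.4 − 1.67) / 3.4 × 100
IE = 1.73 / 3.4 × 100 = 50.9 %

50.9 %


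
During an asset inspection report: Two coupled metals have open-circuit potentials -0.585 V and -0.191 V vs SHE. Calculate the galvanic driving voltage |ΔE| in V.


Driving voltage is the absolute potential difference.
|ΔE| = |-0.585 − (-0.191)| = 0.394 V

0.394 V


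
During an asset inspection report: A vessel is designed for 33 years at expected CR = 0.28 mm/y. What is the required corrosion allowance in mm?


Corrosion allowance = CR × design life
CA = 0.28 * 33 = 9.24 mm

9.24 mm


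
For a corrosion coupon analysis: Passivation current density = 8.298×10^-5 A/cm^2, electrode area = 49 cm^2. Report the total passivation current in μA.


I = i_pass * A, then convert A → μA (×10^6)
I = 8.298×10^-5 * 49 * 10^6 = 4066.02 μA

4066.02 μA


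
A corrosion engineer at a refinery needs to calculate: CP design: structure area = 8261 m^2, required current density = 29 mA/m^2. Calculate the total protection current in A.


I = area * current density, then convert mA → A (÷1000)
I = 8261 * 29 / 1000 = 239.57 A

239.57 A


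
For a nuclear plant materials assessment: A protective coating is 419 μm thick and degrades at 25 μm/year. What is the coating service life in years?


Service life = thickness / degradation rate
Life = 419 / 25 = 16.8 years

16.8 years


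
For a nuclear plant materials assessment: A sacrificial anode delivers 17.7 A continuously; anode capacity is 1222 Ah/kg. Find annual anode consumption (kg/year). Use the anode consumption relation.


Annual consumption = current * hours per year / capacity
Rate = 17.7 * 8760 / 1222 = 126.9 kg/year

126.9 kg/year


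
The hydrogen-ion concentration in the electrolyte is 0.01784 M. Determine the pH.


pH = −log10[H+]
pH = −log10(0.01784) = 1.75

1.75


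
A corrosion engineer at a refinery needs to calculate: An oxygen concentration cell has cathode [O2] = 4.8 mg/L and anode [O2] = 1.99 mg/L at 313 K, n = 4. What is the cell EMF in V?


Apply the Nernst concentration-cell relation: E = (RT/nF)*ln(C_cathode/C_anode)
RT/nF = 8.314*313/(4*96485) = 0.00674271 V
ln(4.8/1.99) = 0.88048
E = 0.00674271 * 0.88048 = 0.00594 V

0.00594 V


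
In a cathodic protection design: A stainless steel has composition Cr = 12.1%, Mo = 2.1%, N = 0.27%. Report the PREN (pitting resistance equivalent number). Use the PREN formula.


Apply the PREN formula: PREN = Cr + 3.3*Mo + 16*N
PREN = 12.1 + 3.3*2.1 + 16*0.27
PREN = 12.1 + 6.93 + 4.32 = 23.35

23.35


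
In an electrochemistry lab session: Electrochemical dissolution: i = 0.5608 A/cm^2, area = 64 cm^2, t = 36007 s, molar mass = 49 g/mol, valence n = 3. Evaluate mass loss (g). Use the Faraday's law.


Apply Faraday's law: m = i*A*t*M / (n*F)
Total charge passed Q = i*A*t = 0.5608*64*36007 = 1292334.4384 C
m = Q*M/(n*F) = 1292334.4384*49/(3*96485) = 218.771 g

218.771 g


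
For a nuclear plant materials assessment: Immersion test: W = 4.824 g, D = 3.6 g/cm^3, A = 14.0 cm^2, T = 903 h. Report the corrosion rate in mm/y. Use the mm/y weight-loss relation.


Apply the mm/y weight-loss relation: CR = 87600 * W / (D * A * T)
Numerator: 87600 * 4.824 = 422582.4
Denominator: 3.6 * 14.0 * 903 = 45511.2
CR = 422582.4 / 45511.2 = 9.2852 mm/y

9.2852 mm/y


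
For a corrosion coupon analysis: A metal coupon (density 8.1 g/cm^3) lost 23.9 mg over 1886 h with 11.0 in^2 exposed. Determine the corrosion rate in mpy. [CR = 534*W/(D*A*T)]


Apply the mpy weight-loss relation: CR = 534 * W / (D * A * T)
Numerator: 534 * 23.9 = 12762.6
Denominator: 8.1 * 11.0 * 1886 = 168042.6
CR = 12762.6 / 168042.6 = 0.07595 mpy

0.07595 mpy


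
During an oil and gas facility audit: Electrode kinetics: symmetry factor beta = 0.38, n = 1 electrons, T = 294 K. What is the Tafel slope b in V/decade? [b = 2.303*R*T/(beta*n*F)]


Apply the Tafel slope relation: b = 2.303*R*T/(beta*n*F)
Numerator: 2.303 * 8.314 * 294 = 5629.26
Denominator: 0.38 * 1 * 96485 = 36664.3
b = 5629.26 / 36664.3 = 0.1535 V/decade

0.1535 V/decade


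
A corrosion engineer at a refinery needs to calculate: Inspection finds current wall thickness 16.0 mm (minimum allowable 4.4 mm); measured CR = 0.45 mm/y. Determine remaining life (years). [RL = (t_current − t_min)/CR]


Apply the remaining-life relation: RL = (t_current − t_min) / CR
RL = (16.0 − 4.4) / 0.45 = 11.6 / 0.45 = 25.8 years

25.8 years


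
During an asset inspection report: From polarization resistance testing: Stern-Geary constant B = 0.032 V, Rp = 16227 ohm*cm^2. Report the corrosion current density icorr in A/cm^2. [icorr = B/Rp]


Apply the Stern-Geary relation: icorr = B / Rp
icorr = 0.032 / 16227 = 1.972×10^-6 A/cm^2

1.972×10^-6 A/cm^2


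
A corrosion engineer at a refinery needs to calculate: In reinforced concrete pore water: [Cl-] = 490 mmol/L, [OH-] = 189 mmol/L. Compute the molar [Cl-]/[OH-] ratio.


Threshold parameter = [Cl-] / [OH-] (molar basis; both in mmol/L, so units cancel)
Ratio = 490 / 189 = 2.59

2.59


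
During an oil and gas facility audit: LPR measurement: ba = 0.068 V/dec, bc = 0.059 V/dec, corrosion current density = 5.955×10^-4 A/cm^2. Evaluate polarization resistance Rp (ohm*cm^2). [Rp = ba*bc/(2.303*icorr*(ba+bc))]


Apply the Stern-Geary equation: Rp = ba*bc / (2.303*icorr*(ba+bc))
ba*bc = 0.068*0.059 = 0.004012
ba+bc = 0.127; 2.303*icorr*(ba+bc) = 2.303*5.955×10^-4*0.127 = 1.7417244×10^-4
Rp = 0.004012 / 1.7417244×10^-4 = 23.03 ohm*cm^2

23.03 ohm*cm^2


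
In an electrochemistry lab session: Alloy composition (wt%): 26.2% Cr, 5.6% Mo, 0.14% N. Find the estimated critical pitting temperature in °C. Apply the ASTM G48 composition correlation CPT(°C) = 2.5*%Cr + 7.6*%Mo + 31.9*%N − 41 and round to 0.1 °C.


Apply the ASTM G48 empirical CPT estimate: CPT(°C) = 2.5*%Cr + 7.6*%Mo + 31.9*%N − 41
2.5*26.2 = 65.5; 7.6*5.6 = 42.56; 31.9*0.14 = 4.466
CPT = 65.5 + 42.56 + 4.466 − 41 = 71.526 °C
Rounded to 0.1 °C: CPT ≈ 71.5 °C

71.5 °C


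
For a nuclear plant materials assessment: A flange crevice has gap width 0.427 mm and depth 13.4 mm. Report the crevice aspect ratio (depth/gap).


Aspect ratio = depth / gap
Ratio = 13.4 / 0.427 = 31.4

31.4


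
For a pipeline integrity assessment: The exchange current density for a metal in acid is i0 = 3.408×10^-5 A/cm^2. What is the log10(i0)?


i0 = 3.408×10^-5 A/cm^2
log10(i0) = -4.468

-4.468


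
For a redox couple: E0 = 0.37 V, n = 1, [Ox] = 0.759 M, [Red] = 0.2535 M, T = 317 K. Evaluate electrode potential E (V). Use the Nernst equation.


Apply the Nernst equation: E = E0 + (RT/nF)*ln([Ox]/[Red])
Step 1: RT/nF = 8.314*317/(1*96485) = 0.02731552 V
Step 2: [Ox]/[Red] = 0.759/0.2535 = 2.994083
Step 3: ln(2.994083) = 1.096638
Step 4: correction = 0.02731552 * 1.096638 = 0.03 V
E = 0.37 + 0.03 = 0.4 V

0.4 V


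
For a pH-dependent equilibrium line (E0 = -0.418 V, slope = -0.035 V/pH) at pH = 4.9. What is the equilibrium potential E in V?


Apply the Pourbaix line equation: E = E0 + slope*pH
E = -0.418 + (-0.035)*4.9 = -0.418 + (-0.1715) = -0.5895 V
Rounded to 3 decimal places: E = -0.590 V

-0.590 V


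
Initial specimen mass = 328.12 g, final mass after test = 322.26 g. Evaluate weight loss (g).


Weight loss = initial − final
WL = 328.12 − 322.26 = 5.86 g

5.86 g


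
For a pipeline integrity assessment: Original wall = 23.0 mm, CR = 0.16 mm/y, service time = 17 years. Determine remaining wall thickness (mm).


Remaining wall = original − CR × time
t = 23.0 − 0.16*17 = 23.0 − 2.72 = 20.28 mm

20.28 mm


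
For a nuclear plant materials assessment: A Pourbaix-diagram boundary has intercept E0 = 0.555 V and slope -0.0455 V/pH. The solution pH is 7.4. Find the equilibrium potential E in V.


Apply the Pourbaix line equation: E = E0 + slope*pH
E = 0.555 + (-0.0455)*7.4 = 0.555 + (-0.3367) = 0.2183 V
Rounded to 4 decimal places: E = 0.2183 V

0.2183 V


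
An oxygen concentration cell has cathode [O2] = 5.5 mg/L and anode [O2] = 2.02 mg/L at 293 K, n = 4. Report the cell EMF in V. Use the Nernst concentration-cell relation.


Apply the Nernst concentration-cell relation: E = (RT/nF)*ln(C_cathode/C_anode)
RT/nF = 8.314*293/(4*96485) = 0.00631187 V
ln(5.5/2.02) = 1.00165
E = 0.00631187 * 1.00165 = 0.00632 V

0.00632 V


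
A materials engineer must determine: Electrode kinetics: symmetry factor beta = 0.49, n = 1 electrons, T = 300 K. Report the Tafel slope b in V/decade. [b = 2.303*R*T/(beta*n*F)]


Apply the Tafel slope relation: b = 2.303*R*T/(beta*n*F)
Numerator: 2.303 * 8.314 * 300 = 5744.14
Denominator: 0.49 * 1 * 96485 = 47277.65
b = 5744.14 / 47277.65 = 0.121 V/decade

0.121 V/decade


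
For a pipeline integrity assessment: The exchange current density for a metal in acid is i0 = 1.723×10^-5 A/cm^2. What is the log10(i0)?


i0 = 1.723×10^-5 A/cm^2
log10(i0) = -4.764

-4.764


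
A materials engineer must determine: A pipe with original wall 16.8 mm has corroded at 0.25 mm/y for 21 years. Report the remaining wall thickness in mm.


Remaining wall = original − CR × time
t = 16.8 − 0.25*21 = 16.8 − 5.25 = 11.55 mm

11.55 mm


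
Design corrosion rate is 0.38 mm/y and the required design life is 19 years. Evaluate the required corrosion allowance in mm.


Corrosion allowance = CR × design life
CA = 0.38 * 19 = 7.22 mm

7.22 mm


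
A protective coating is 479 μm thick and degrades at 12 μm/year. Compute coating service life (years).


Service life = thickness / degradation rate
Life = 479 / 12 = 39.9 years

39.9 years


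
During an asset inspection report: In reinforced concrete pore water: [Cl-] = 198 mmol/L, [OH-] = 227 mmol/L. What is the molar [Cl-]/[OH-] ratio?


Threshold parameter = [Cl-] / [OH-] (molar basis; both in mmol/L, so units cancel)
Ratio = 198 / 227 = 0.87

0.87


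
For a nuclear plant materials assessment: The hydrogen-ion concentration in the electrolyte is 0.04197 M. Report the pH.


pH = −log10[H+]
pH = −log10(0.04197) = 1.38

1.38


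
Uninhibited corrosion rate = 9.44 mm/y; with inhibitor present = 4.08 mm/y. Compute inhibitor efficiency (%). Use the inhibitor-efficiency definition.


Apply the inhibitor-efficiency definition: IE = (CR_blank − CR_inh)/CR_blank × 100
IE = (9.44 − 4.08) / 9.44 × 100
IE = 5.36 / 9.44 × 100 = 56.8 %

56.8 %


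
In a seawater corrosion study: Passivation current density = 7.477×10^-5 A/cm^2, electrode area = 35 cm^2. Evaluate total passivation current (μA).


I = i_pass * A, then convert A → μA (×10^6)
I = 7.477×10^-5 * 35 * 10^6 = 2616.95 μA

2616.95 μA


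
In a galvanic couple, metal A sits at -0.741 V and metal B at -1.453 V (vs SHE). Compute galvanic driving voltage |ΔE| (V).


Driving voltage is the absolute potential difference.
|ΔE| = |-0.741 − (-1.453)| = 0.712 V

0.712 V


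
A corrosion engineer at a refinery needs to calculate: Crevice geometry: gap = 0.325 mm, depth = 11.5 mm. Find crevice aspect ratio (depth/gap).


Aspect ratio = depth / gap
Ratio = 11.5 / 0.325 = 35.4

35.4


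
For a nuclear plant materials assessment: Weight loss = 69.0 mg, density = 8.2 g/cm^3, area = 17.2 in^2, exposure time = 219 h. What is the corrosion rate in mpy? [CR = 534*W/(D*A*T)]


Apply the mpy weight-loss relation: CR = 534 * W / (D * A * T)
Numerator: 534 * 69.0 = 36846.0
Denominator: 8.2 * 17.2 * 219 = 30887.76
CR = 36846.0 / 30887.76 = 1.193 mpy

1.193 mpy


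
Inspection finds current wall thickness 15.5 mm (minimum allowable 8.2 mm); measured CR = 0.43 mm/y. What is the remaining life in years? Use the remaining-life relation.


Apply the remaining-life relation: RL = (t_current − t_min) / CR
RL = (15.5 − 8.2) / 0.43 = 7.3 / 0.43 = 17.0 years

17.0 years


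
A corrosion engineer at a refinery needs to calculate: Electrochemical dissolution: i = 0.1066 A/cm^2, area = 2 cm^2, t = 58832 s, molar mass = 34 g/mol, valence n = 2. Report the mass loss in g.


Apply Faraday's law: m = i*A*t*M / (n*F)
Total charge passed Q = i*A*t = 0.1066*2*58832 = 12542.9824 C
m = Q*M/(n*F) = 12542.9824*34/(2*96485) = 2.21 g

2.21 g


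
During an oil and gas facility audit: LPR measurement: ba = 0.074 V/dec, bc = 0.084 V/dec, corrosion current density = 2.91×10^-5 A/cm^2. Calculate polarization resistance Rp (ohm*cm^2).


Apply the Stern-Geary equation: Rp = ba*bc / (2.303*icorr*(ba+bc))
ba*bc = 0.074*0.084 = 0.006216
ba+bc = 0.158; 2.303*icorr*(ba+bc) = 2.303*2.91×10^-5*0.158 = 1.0588733×10^-5
Rp = 0.006216 / 1.0588733×10^-5 = 587.0 ohm*cm^2

587.0 ohm*cm^2


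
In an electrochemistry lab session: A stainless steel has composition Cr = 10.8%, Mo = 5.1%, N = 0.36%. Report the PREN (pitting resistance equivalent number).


Apply the PREN formula: PREN = Cr + 3.3*Mo + 16*N
PREN = 10.8 + 3.3*5.1 + 16*0.36
PREN = 10.8 + 16.83 + 5.76 = 33.39

33.39


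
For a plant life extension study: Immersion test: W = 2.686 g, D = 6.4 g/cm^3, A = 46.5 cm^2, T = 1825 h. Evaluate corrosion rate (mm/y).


Apply the mm/y weight-loss relation: CR = 87600 * W / (D * A * T)
Numerator: 87600 * 2.686 = 235293.6
Denominator: 6.4 * 46.5 * 1825 = 543120.0
CR = 235293.6 / 543120.0 = 0.433226 mm/y

0.433226 mm/y


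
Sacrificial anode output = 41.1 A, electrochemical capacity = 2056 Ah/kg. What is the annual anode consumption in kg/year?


Annual consumption = current * hours per year / capacity
Rate = 41.1 * 8760 / 2056 = 175.1 kg/year

175.1 kg/year


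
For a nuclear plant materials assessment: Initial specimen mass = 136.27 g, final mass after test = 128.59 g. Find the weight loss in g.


Weight loss = initial − final
WL = 136.27 − 128.59 = 7.68 g

7.68 g


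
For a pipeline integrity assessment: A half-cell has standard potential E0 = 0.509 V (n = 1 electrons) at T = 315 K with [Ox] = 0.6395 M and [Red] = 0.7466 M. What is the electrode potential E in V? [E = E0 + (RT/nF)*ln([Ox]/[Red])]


Apply the Nernst equation: E = E0 + (RT/nF)*ln([Ox]/[Red])
Step 1: RT/nF = 8.314*315/(1*96485) = 0.02714318 V
Step 2: [Ox]/[Red] = 0.6395/0.7466 = 0.85655
Step 3: ln(0.85655) = -0.154843
Step 4: correction = 0.02714318 * -0.154843 = -0.0042 V
E = 0.509 + -0.0042 = 0.5048 V

0.5048 V


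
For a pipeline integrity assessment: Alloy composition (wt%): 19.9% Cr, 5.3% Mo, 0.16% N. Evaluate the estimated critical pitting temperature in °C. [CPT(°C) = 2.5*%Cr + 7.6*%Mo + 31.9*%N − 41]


Apply the ASTM G48 empirical CPT estimate: CPT(°C) = 2.5*%Cr + 7.6*%Mo + 31.9*%N − 41
2.5*19.9 = 49.75; 7.6*5.3 = 40.28; 31.9*0.16 = 5.104
CPT = 49.75 + 40.28 + 5.104 − 41 = 54.134 °C
Rounded to 0.1 °C: CPT ≈ 54.1 °C

54.1 °C


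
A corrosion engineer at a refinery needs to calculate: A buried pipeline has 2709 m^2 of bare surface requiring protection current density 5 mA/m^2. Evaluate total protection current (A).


I = area * current density, then convert mA → A (÷1000)
I = 2709 * 5 / 1000 = 13.55 A

13.55 A
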